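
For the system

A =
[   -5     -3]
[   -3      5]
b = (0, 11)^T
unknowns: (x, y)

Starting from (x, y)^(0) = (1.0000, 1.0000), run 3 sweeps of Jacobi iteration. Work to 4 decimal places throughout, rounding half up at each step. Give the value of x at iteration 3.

-1.1040

Iteration 1:
  x = (0 - (-3)·1.0000) / (-5) = -0.6000
  y = (11 - (-3)·1.0000) / (5) = 2.8000
Iteration 2:
  x = (0 - (-3)·2.8000) / (-5) = -1.6800
  y = (11 - (-3)·-0.6000) / (5) = 1.8400
Iteration 3:
  x = (0 - (-3)·1.8400) / (-5) = -1.1040
  y = (11 - (-3)·-1.6800) / (5) = 1.1920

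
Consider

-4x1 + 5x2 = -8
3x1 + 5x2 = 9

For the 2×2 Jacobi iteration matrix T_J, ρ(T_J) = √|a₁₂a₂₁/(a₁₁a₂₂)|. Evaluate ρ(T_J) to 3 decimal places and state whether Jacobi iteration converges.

a₁₂a₂₁/(a₁₁a₂₂) = (5)·(3) / ((-4)·(5)) = -0.750000
ρ = √|-0.750000| = √0.750000 = 0.866
ρ < 1, so Jacobi converges

0.866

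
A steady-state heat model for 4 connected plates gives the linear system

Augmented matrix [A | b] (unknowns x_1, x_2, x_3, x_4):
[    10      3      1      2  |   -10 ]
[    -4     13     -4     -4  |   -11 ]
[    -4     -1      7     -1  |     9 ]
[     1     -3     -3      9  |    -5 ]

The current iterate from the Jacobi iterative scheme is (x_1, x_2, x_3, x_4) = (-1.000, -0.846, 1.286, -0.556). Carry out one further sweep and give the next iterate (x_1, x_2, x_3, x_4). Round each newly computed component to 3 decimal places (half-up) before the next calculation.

(-0.764, -0.929, 0.514, -0.298)

One sweep:
  x_1 = (-10 - (3)·-0.846 - (1)·1.286 - (2)·-0.556) / (10) = -0.764
  x_2 = (-11 - (-4)·-1.000 - (-4)·1.286 - (-4)·-0.556) / (13) = -0.929
  x_3 = (9 - (-4)·-1.000 - (-1)·-0.846 - (-1)·-0.556) / (7) = 0.514
  x_4 = (-5 - (1)·-1.000 - (-3)·-0.846 - (-3)·1.286) / (9) = -0.298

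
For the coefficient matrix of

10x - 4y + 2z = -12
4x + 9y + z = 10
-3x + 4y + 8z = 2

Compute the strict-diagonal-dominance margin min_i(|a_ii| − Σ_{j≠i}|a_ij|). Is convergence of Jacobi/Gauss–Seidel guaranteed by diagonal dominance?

row 1: |10| − (4+2) = 4
row 2: |9| − (4+1) = 4
row 3: |8| − (3+4) = 1
minimum over rows = 1 → strictly diagonally dominant (convergence guaranteed)

1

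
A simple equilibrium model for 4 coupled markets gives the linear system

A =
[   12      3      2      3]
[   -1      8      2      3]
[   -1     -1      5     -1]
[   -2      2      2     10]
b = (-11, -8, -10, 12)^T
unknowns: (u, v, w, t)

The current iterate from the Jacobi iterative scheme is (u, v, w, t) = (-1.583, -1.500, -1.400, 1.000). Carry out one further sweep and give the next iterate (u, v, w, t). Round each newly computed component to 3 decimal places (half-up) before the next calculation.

(-0.558, -1.223, -2.417, 1.463)

One sweep:
  u = (-11 - (3)·-1.500 - (2)·-1.400 - (3)·1.000) / (12) = -0.558
  v = (-8 - (-1)·-1.583 - (2)·-1.400 - (3)·1.000) / (8) = -1.223
  w = (-10 - (-1)·-1.583 - (-1)·-1.500 - (-1)·1.000) / (5) = -2.417
  t = (12 - (-2)·-1.583 - (2)·-1.500 - (2)·-1.400) / (10) = 1.463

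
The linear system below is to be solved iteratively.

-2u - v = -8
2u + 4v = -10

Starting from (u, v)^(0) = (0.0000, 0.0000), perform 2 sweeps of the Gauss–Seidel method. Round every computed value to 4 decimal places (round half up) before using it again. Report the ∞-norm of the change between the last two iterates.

2.2500

Iteration 1:
  u = (-8 - (-1)·0.0000) / (-2) = 4.0000
  v = (-10 - (2)·4.0000) / (4) = -4.5000
Iteration 2:
  u = (-8 - (-1)·-4.5000) / (-2) = 6.2500
  v = (-10 - (2)·6.2500) / (4) = -5.6250
Change: (2.2500, -1.1250) → max |·| = 2.2500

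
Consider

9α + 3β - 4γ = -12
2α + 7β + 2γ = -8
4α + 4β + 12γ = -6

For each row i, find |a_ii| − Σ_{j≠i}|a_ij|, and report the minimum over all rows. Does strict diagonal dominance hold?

row 1: |9| − (3+4) = 2
row 2: |7| − (2+2) = 3
row 3: |12| − (4+4) = 4
minimum over rows = 2 → strictly diagonally dominant (convergence guaranteed)

2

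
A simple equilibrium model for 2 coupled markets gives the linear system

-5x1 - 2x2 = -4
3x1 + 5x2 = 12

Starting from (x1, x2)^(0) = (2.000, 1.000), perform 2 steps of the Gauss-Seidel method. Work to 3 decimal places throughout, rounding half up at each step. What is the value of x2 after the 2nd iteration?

Iteration 1:
  x1 = (-4 - (-2)·1.000) / (-5) = 0.400
  x2 = (12 - (3)·0.400) / (5) = 2.160
Iteration 2:
  x1 = (-4 - (-2)·2.160) / (-5) = -0.064
  x2 = (12 - (3)·-0.064) / (5) = 2.438

2.438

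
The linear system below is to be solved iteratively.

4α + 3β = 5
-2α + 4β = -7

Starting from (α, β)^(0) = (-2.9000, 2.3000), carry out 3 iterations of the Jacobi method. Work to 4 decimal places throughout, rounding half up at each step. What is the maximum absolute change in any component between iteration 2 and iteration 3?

Iteration 1:
  α = (5 - (3)·2.3000) / (4) = -0.4750
  β = (-7 - (-2)·-2.9000) / (4) = -3.2000
Iteration 2:
  α = (5 - (3)·-3.2000) / (4) = 3.6500
  β = (-7 - (-2)·-0.4750) / (4) = -1.9875
Iteration 3:
  α = (5 - (3)·-1.9875) / (4) = 2.7406
  β = (-7 - (-2)·3.6500) / (4) = 0.0750
Change: (-0.9094, 2.0625) → max |·| = 2.0625

2.0625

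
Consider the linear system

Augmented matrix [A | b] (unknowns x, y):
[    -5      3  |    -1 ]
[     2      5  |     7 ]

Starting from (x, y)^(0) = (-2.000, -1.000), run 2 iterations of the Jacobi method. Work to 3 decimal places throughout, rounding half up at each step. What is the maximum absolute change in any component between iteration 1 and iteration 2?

Iteration 1:
  x = (-1 - (3)·-1.000) / (-5) = -0.400
  y = (7 - (2)·-2.000) / (5) = 2.200
Iteration 2:
  x = (-1 - (3)·2.200) / (-5) = 1.520
  y = (7 - (2)·-0.400) / (5) = 1.560
Change: (1.920, -0.640) → max |·| = 1.920

1.920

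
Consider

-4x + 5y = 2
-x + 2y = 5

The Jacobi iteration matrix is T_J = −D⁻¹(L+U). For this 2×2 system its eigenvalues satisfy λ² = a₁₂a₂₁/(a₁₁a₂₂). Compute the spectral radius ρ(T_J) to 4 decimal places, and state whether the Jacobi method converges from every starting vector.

0.7906

a₁₂a₂₁/(a₁₁a₂₂) = (5)·(-1) / ((-4)·(2)) = 0.625000
ρ = √|0.625000| = √0.625000 = 0.7906
ρ < 1, so Jacobi converges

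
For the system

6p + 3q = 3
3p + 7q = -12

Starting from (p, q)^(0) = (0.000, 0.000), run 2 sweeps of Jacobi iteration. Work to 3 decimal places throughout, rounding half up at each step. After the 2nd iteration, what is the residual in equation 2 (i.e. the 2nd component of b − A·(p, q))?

-2.568

Iteration 1:
  p = (3 - (3)·0.000) / (6) = 0.500
  q = (-12 - (3)·0.000) / (7) = -1.714
Iteration 2:
  p = (3 - (3)·-1.714) / (6) = 1.357
  q = (-12 - (3)·0.500) / (7) = -1.929
Residual b − A·x = (0.645, -2.568)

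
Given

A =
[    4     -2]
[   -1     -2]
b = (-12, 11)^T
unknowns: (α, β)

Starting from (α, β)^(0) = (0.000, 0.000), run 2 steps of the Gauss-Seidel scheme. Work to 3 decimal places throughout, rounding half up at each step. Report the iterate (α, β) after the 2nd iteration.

(-5.000, -3.000)

Iteration 1:
  α = (-12 - (-2)·0.000) / (4) = -3.000
  β = (11 - (-1)·-3.000) / (-2) = -4.000
Iteration 2:
  α = (-12 - (-2)·-4.000) / (4) = -5.000
  β = (11 - (-1)·-5.000) / (-2) = -3.000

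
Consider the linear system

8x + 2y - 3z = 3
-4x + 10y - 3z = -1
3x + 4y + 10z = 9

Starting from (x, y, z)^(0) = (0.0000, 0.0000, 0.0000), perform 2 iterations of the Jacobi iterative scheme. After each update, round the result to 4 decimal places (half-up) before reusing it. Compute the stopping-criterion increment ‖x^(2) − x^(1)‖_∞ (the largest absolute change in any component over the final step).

Iteration 1:
  x = (3 - (2)·0.0000 - (-3)·0.0000) / (8) = 0.3750
  y = (-1 - (-4)·0.0000 - (-3)·0.0000) / (10) = -0.1000
  z = (9 - (3)·0.0000 - (4)·0.0000) / (10) = 0.9000
Iteration 2:
  x = (3 - (2)·-0.1000 - (-3)·0.9000) / (8) = 0.7375
  y = (-1 - (-4)·0.3750 - (-3)·0.9000) / (10) = 0.3200
  z = (9 - (3)·0.3750 - (4)·-0.1000) / (10) = 0.8275
Change: (0.3625, 0.4200, -0.0725) → max |·| = 0.4200

0.4200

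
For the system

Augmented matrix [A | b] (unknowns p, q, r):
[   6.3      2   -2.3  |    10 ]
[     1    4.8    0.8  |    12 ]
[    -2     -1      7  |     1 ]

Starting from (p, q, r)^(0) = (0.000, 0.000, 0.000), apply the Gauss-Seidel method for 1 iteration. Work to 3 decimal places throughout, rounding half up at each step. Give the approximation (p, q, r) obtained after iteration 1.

Iteration 1:
  p = (10 - (2)·0.000 - (-2.3)·0.000) / (6.3) = 1.587
  q = (12 - (1)·1.587 - (0.8)·0.000) / (4.8) = 2.169
  r = (1 - (-2)·1.587 - (-1)·2.169) / (7) = 0.906

(1.587, 2.169, 0.906)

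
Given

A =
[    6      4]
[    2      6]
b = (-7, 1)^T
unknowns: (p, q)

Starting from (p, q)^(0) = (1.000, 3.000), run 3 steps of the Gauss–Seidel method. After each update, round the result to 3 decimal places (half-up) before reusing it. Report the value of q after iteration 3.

0.739

Iteration 1:
  p = (-7 - (4)·3.000) / (6) = -3.167
  q = (1 - (2)·-3.167) / (6) = 1.222
Iteration 2:
  p = (-7 - (4)·1.222) / (6) = -1.981
  q = (1 - (2)·-1.981) / (6) = 0.827
Iteration 3:
  p = (-7 - (4)·0.827) / (6) = -1.718
  q = (1 - (2)·-1.718) / (6) = 0.739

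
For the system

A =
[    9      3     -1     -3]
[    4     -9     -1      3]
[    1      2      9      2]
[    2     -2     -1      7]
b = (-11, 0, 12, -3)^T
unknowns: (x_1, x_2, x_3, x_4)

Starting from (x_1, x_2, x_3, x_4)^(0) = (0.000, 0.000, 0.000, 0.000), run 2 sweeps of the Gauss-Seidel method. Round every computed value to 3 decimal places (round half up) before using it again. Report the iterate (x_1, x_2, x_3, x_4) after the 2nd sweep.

(-0.867, -0.564, 1.557, -0.120)

Iteration 1:
  x_1 = (-11 - (3)·0.000 - (-1)·0.000 - (-3)·0.000) / (9) = -1.222
  x_2 = (0 - (4)·-1.222 - (-1)·0.000 - (3)·0.000) / (-9) = -0.543
  x_3 = (12 - (1)·-1.222 - (2)·-0.543 - (2)·0.000) / (9) = 1.590
  x_4 = (-3 - (2)·-1.222 - (-2)·-0.543 - (-1)·1.590) / (7) = -0.007
Iteration 2:
  x_1 = (-11 - (3)·-0.543 - (-1)·1.590 - (-3)·-0.007) / (9) = -0.867
  x_2 = (0 - (4)·-0.867 - (-1)·1.590 - (3)·-0.007) / (-9) = -0.564
  x_3 = (12 - (1)·-0.867 - (2)·-0.564 - (2)·-0.007) / (9) = 1.557
  x_4 = (-3 - (2)·-0.867 - (-2)·-0.564 - (-1)·1.557) / (7) = -0.120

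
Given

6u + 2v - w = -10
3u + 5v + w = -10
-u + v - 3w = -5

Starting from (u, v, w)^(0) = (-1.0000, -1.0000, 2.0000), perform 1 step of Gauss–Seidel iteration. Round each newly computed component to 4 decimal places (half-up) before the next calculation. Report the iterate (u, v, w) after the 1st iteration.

(-1.0000, -1.8000, 1.4000)

Iteration 1:
  u = (-10 - (2)·-1.0000 - (-1)·2.0000) / (6) = -1.0000
  v = (-10 - (3)·-1.0000 - (1)·2.0000) / (5) = -1.8000
  w = (-5 - (-1)·-1.0000 - (1)·-1.8000) / (-3) = 1.4000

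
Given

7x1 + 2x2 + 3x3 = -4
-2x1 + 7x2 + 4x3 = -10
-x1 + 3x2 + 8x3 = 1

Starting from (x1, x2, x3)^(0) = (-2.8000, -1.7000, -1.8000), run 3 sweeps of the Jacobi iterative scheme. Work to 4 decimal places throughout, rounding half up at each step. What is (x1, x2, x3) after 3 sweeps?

Iteration 1:
  x1 = (-4 - (2)·-1.7000 - (3)·-1.8000) / (7) = 0.6857
  x2 = (-10 - (-2)·-2.8000 - (4)·-1.8000) / (7) = -1.2000
  x3 = (1 - (-1)·-2.8000 - (3)·-1.7000) / (8) = 0.4125
Iteration 2:
  x1 = (-4 - (2)·-1.2000 - (3)·0.4125) / (7) = -0.4054
  x2 = (-10 - (-2)·0.6857 - (4)·0.4125) / (7) = -1.4684
  x3 = (1 - (-1)·0.6857 - (3)·-1.2000) / (8) = 0.6607
Iteration 3:
  x1 = (-4 - (2)·-1.4684 - (3)·0.6607) / (7) = -0.4350
  x2 = (-10 - (-2)·-0.4054 - (4)·0.6607) / (7) = -1.9219
  x3 = (1 - (-1)·-0.4054 - (3)·-1.4684) / (8) = 0.6250

(-0.4350, -1.9219, 0.6250)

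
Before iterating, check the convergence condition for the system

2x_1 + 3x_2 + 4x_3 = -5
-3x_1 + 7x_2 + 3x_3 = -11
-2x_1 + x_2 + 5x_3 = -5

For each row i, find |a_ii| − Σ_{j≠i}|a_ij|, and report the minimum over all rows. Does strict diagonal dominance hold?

row 1: |2| − (3+4) = -5
row 2: |7| − (3+3) = 1
row 3: |5| − (2+1) = 2
minimum over rows = -5 → not strictly diagonally dominant

-5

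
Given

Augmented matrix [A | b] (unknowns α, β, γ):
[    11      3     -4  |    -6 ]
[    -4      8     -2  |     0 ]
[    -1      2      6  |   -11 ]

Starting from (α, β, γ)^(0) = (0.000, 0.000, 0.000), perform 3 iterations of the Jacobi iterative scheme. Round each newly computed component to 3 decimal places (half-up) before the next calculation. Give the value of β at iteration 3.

Iteration 1:
  α = (-6 - (3)·0.000 - (-4)·0.000) / (11) = -0.545
  β = (0 - (-4)·0.000 - (-2)·0.000) / (8) = 0.000
  γ = (-11 - (-1)·0.000 - (2)·0.000) / (6) = -1.833
Iteration 2:
  α = (-6 - (3)·0.000 - (-4)·-1.833) / (11) = -1.212
  β = (0 - (-4)·-0.545 - (-2)·-1.833) / (8) = -0.731
  γ = (-11 - (-1)·-0.545 - (2)·0.000) / (6) = -1.924
Iteration 3:
  α = (-6 - (3)·-0.731 - (-4)·-1.924) / (11) = -1.046
  β = (0 - (-4)·-1.212 - (-2)·-1.924) / (8) = -1.087
  γ = (-11 - (-1)·-1.212 - (2)·-0.731) / (6) = -1.792

-1.087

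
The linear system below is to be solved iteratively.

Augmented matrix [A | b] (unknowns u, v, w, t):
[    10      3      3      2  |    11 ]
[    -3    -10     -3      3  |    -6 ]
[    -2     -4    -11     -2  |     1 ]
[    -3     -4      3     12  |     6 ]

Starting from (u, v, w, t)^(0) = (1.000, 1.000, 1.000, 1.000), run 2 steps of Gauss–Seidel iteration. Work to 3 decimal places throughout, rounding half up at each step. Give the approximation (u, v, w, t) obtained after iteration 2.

(0.926, 0.738, -0.686, 1.149)

Iteration 1:
  u = (11 - (3)·1.000 - (3)·1.000 - (2)·1.000) / (10) = 0.300
  v = (-6 - (-3)·0.300 - (-3)·1.000 - (3)·1.000) / (-10) = 0.510
  w = (1 - (-2)·0.300 - (-4)·0.510 - (-2)·1.000) / (-11) = -0.513
  t = (6 - (-3)·0.300 - (-4)·0.510 - (3)·-0.513) / (12) = 0.873
Iteration 2:
  u = (11 - (3)·0.510 - (3)·-0.513 - (2)·0.873) / (10) = 0.926
  v = (-6 - (-3)·0.926 - (-3)·-0.513 - (3)·0.873) / (-10) = 0.738
  w = (1 - (-2)·0.926 - (-4)·0.738 - (-2)·0.873) / (-11) = -0.686
  t = (6 - (-3)·0.926 - (-4)·0.738 - (3)·-0.686) / (12) = 1.149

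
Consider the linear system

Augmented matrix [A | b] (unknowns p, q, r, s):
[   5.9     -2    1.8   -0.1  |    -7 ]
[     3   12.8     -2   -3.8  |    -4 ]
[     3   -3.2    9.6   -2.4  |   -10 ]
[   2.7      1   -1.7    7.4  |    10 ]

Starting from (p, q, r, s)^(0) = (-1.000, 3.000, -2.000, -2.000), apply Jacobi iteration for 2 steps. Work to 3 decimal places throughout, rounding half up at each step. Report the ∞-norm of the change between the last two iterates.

1.843

Iteration 1:
  p = (-7 - (-2)·3.000 - (1.8)·-2.000 - (-0.1)·-2.000) / (5.9) = 0.407
  q = (-4 - (3)·-1.000 - (-2)·-2.000 - (-3.8)·-2.000) / (12.8) = -0.984
  r = (-10 - (3)·-1.000 - (-3.2)·3.000 - (-2.4)·-2.000) / (9.6) = -0.229
  s = (10 - (2.7)·-1.000 - (1)·3.000 - (-1.7)·-2.000) / (7.4) = 0.851
Iteration 2:
  p = (-7 - (-2)·-0.984 - (1.8)·-0.229 - (-0.1)·0.851) / (5.9) = -1.436
  q = (-4 - (3)·0.407 - (-2)·-0.229 - (-3.8)·0.851) / (12.8) = -0.191
  r = (-10 - (3)·0.407 - (-3.2)·-0.984 - (-2.4)·0.851) / (9.6) = -1.284
  s = (10 - (2.7)·0.407 - (1)·-0.984 - (-1.7)·-0.229) / (7.4) = 1.283
Change: (-1.843, 0.793, -1.055, 0.432) → max |·| = 1.843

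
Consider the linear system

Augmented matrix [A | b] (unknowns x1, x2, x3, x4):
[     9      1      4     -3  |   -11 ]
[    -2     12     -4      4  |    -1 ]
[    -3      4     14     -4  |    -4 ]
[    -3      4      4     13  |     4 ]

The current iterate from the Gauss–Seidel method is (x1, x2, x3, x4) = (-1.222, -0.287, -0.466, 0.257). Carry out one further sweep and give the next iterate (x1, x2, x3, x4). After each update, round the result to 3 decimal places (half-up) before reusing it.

One sweep:
  x1 = (-11 - (1)·-0.287 - (4)·-0.466 - (-3)·0.257) / (9) = -0.898
  x2 = (-1 - (-2)·-0.898 - (-4)·-0.466 - (4)·0.257) / (12) = -0.474
  x3 = (-4 - (-3)·-0.898 - (4)·-0.474 - (-4)·0.257) / (14) = -0.269
  x4 = (4 - (-3)·-0.898 - (4)·-0.474 - (4)·-0.269) / (13) = 0.329

(-0.898, -0.474, -0.269, 0.329)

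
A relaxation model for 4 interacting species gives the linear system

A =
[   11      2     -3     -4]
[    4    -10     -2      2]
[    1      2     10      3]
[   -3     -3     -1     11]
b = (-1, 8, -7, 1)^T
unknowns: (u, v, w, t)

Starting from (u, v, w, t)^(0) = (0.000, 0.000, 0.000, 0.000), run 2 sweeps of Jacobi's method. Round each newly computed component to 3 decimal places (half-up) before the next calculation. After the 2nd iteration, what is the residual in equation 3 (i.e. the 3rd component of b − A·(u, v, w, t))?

Iteration 1:
  u = (-1 - (2)·0.000 - (-3)·0.000 - (-4)·0.000) / (11) = -0.091
  v = (8 - (4)·0.000 - (-2)·0.000 - (2)·0.000) / (-10) = -0.800
  w = (-7 - (1)·0.000 - (2)·0.000 - (3)·0.000) / (10) = -0.700
  t = (1 - (-3)·0.000 - (-3)·0.000 - (-1)·0.000) / (11) = 0.091
Iteration 2:
  u = (-1 - (2)·-0.800 - (-3)·-0.700 - (-4)·0.091) / (11) = -0.103
  v = (8 - (4)·-0.091 - (-2)·-0.700 - (2)·0.091) / (-10) = -0.678
  w = (-7 - (1)·-0.091 - (2)·-0.800 - (3)·0.091) / (10) = -0.558
  t = (1 - (-3)·-0.091 - (-3)·-0.800 - (-1)·-0.700) / (11) = -0.216
Residual b − A·x = (-1.049, 0.948, 0.687, 0.475)

0.687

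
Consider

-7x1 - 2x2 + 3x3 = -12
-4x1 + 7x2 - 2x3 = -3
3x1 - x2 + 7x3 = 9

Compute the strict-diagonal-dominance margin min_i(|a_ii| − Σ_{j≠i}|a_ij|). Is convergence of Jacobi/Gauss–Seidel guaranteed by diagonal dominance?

row 1: |-7| − (2+3) = 2
row 2: |7| − (4+2) = 1
row 3: |7| − (3+1) = 3
minimum over rows = 1 → strictly diagonally dominant (convergence guaranteed)

1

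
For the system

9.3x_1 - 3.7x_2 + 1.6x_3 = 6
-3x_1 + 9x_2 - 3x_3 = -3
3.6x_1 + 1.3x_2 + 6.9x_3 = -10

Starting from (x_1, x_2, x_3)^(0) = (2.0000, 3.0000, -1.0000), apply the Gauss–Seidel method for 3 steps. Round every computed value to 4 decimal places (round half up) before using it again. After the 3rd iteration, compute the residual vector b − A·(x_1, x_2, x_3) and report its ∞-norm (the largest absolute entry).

0.6387

Iteration 1:
  x_1 = (6 - (-3.7)·3.0000 - (1.6)·-1.0000) / (9.3) = 2.0108
  x_2 = (-3 - (-3)·2.0108 - (-3)·-1.0000) / (9) = 0.0036
  x_3 = (-10 - (3.6)·2.0108 - (1.3)·0.0036) / (6.9) = -2.4991
Iteration 2:
  x_1 = (6 - (-3.7)·0.0036 - (1.6)·-2.4991) / (9.3) = 1.0765
  x_2 = (-3 - (-3)·1.0765 - (-3)·-2.4991) / (9) = -0.8075
  x_3 = (-10 - (3.6)·1.0765 - (1.3)·-0.8075) / (6.9) = -1.8588
Iteration 3:
  x_1 = (6 - (-3.7)·-0.8075 - (1.6)·-1.8588) / (9.3) = 0.6437
  x_2 = (-3 - (-3)·0.6437 - (-3)·-1.8588) / (9) = -0.7384
  x_3 = (-10 - (3.6)·0.6437 - (1.3)·-0.7384) / (6.9) = -1.6460
Residual b − A·x = (-0.0849, 0.6387, 0.0000); ∞-norm = 0.6387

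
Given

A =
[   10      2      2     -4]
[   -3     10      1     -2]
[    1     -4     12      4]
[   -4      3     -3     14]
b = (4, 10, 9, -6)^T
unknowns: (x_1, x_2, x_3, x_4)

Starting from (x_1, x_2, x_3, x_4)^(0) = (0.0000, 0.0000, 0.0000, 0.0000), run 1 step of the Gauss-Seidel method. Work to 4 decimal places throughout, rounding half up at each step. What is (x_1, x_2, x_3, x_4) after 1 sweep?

(0.4000, 1.1200, 1.0900, -0.3207)

Iteration 1:
  x_1 = (4 - (2)·0.0000 - (2)·0.0000 - (-4)·0.0000) / (10) = 0.4000
  x_2 = (10 - (-3)·0.4000 - (1)·0.0000 - (-2)·0.0000) / (10) = 1.1200
  x_3 = (9 - (1)·0.4000 - (-4)·1.1200 - (4)·0.0000) / (12) = 1.0900
  x_4 = (-6 - (-4)·0.4000 - (3)·1.1200 - (-3)·1.0900) / (14) = -0.3207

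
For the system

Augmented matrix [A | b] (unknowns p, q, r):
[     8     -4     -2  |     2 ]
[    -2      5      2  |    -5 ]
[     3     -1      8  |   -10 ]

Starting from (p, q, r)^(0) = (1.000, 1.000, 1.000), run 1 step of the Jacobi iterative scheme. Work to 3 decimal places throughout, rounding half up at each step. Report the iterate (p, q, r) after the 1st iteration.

(1.000, -1.000, -1.500)

Iteration 1:
  p = (2 - (-4)·1.000 - (-2)·1.000) / (8) = 1.000
  q = (-5 - (-2)·1.000 - (2)·1.000) / (5) = -1.000
  r = (-10 - (3)·1.000 - (-1)·1.000) / (8) = -1.500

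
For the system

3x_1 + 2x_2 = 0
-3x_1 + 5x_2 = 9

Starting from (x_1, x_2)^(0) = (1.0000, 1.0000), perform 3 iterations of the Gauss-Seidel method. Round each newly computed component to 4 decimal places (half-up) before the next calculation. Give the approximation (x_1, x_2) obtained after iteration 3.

(-0.8267, 1.3040)

Iteration 1:
  x_1 = (0 - (2)·1.0000) / (3) = -0.6667
  x_2 = (9 - (-3)·-0.6667) / (5) = 1.4000
Iteration 2:
  x_1 = (0 - (2)·1.4000) / (3) = -0.9333
  x_2 = (9 - (-3)·-0.9333) / (5) = 1.2400
Iteration 3:
  x_1 = (0 - (2)·1.2400) / (3) = -0.8267
  x_2 = (9 - (-3)·-0.8267) / (5) = 1.3040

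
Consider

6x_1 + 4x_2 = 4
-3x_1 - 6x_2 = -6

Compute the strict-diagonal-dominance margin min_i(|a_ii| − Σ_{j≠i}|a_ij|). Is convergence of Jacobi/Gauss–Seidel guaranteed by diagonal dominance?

row 1: |6| − (4) = 2
row 2: |-6| − (3) = 3
minimum over rows = 2 → strictly diagonally dominant (convergence guaranteed)

2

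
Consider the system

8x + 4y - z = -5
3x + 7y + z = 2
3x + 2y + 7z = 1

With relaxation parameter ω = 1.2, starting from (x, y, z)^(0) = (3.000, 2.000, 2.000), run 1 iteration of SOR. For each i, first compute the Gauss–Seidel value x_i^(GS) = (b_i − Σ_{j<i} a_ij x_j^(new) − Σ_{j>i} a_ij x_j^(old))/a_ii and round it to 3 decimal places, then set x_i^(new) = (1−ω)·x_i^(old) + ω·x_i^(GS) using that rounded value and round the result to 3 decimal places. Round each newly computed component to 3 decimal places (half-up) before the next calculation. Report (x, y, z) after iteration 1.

Iteration 1:
  x: GS value = (-5 - (4)·2.000 - (-1)·2.000) / (8) = -1.375;  x ← (1−ω)·3.000 + ω·-1.375 = -2.250
  y: GS value = (2 - (3)·-2.250 - (1)·2.000) / (7) = 0.964;  y ← (1−ω)·2.000 + ω·0.964 = 0.757
  z: GS value = (1 - (3)·-2.250 - (2)·0.757) / (7) = 0.891;  z ← (1−ω)·2.000 + ω·0.891 = 0.669

(-2.250, 0.757, 0.669)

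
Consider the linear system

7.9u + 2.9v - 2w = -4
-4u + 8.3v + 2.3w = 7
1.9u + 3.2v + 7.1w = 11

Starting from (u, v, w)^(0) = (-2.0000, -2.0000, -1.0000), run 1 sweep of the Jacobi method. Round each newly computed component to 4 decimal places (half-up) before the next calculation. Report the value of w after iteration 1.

Iteration 1:
  u = (-4 - (2.9)·-2.0000 - (-2)·-1.0000) / (7.9) = -0.0253
  v = (7 - (-4)·-2.0000 - (2.3)·-1.0000) / (8.3) = 0.1566
  w = (11 - (1.9)·-2.0000 - (3.2)·-2.0000) / (7.1) = 2.9859

2.9859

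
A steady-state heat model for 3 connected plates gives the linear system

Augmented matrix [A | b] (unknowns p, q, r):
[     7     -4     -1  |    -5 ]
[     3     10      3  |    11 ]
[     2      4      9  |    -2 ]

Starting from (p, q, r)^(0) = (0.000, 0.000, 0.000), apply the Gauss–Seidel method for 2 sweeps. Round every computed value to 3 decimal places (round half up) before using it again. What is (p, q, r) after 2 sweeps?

Iteration 1:
  p = (-5 - (-4)·0.000 - (-1)·0.000) / (7) = -0.714
  q = (11 - (3)·-0.714 - (3)·0.000) / (10) = 1.314
  r = (-2 - (2)·-0.714 - (4)·1.314) / (9) = -0.648
Iteration 2:
  p = (-5 - (-4)·1.314 - (-1)·-0.648) / (7) = -0.056
  q = (11 - (3)·-0.056 - (3)·-0.648) / (10) = 1.311
  r = (-2 - (2)·-0.056 - (4)·1.311) / (9) = -0.792

(-0.056, 1.311, -0.792)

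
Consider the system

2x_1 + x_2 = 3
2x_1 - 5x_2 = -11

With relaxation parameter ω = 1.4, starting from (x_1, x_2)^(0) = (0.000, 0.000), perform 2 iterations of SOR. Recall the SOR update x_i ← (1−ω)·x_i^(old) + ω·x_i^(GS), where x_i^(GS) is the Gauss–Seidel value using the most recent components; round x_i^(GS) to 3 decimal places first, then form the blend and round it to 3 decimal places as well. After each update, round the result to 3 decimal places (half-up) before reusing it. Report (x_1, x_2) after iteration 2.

(-1.719, 0.414)

Iteration 1:
  x_1: GS value = (3 - (1)·0.000) / (2) = 1.500;  x_1 ← (1−ω)·0.000 + ω·1.500 = 2.100
  x_2: GS value = (-11 - (2)·2.100) / (-5) = 3.040;  x_2 ← (1−ω)·0.000 + ω·3.040 = 4.256
Iteration 2:
  x_1: GS value = (3 - (1)·4.256) / (2) = -0.628;  x_1 ← (1−ω)·2.100 + ω·-0.628 = -1.719
  x_2: GS value = (-11 - (2)·-1.719) / (-5) = 1.512;  x_2 ← (1−ω)·4.256 + ω·1.512 = 0.414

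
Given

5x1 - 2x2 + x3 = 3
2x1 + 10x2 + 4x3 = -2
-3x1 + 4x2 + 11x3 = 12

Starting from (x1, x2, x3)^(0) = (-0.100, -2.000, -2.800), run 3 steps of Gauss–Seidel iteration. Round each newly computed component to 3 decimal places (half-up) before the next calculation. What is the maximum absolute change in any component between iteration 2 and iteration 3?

0.756

Iteration 1:
  x1 = (3 - (-2)·-2.000 - (1)·-2.800) / (5) = 0.360
  x2 = (-2 - (2)·0.360 - (4)·-2.800) / (10) = 0.848
  x3 = (12 - (-3)·0.360 - (4)·0.848) / (11) = 0.881
Iteration 2:
  x1 = (3 - (-2)·0.848 - (1)·0.881) / (5) = 0.763
  x2 = (-2 - (2)·0.763 - (4)·0.881) / (10) = -0.705
  x3 = (12 - (-3)·0.763 - (4)·-0.705) / (11) = 1.555
Iteration 3:
  x1 = (3 - (-2)·-0.705 - (1)·1.555) / (5) = 0.007
  x2 = (-2 - (2)·0.007 - (4)·1.555) / (10) = -0.823
  x3 = (12 - (-3)·0.007 - (4)·-0.823) / (11) = 1.392
Change: (-0.756, -0.118, -0.163) → max |·| = 0.756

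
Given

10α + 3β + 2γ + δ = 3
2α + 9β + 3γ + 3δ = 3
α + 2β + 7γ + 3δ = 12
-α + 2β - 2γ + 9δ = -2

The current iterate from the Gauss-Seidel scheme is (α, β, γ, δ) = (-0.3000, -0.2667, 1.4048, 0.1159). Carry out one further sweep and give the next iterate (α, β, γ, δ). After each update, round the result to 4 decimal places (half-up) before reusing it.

One sweep:
  α = (3 - (3)·-0.2667 - (2)·1.4048 - (1)·0.1159) / (10) = 0.0875
  β = (3 - (2)·0.0875 - (3)·1.4048 - (3)·0.1159) / (9) = -0.1930
  γ = (12 - (1)·0.0875 - (2)·-0.1930 - (3)·0.1159) / (7) = 1.7073
  δ = (-2 - (-1)·0.0875 - (2)·-0.1930 - (-2)·1.7073) / (9) = 0.2098

(0.0875, -0.1930, 1.7073, 0.2098)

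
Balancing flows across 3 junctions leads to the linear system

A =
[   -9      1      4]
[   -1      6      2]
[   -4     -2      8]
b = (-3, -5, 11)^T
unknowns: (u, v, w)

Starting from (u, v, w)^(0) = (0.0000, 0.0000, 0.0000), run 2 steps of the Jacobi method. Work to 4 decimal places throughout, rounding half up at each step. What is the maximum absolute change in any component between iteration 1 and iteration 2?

0.5186

Iteration 1:
  u = (-3 - (1)·0.0000 - (4)·0.0000) / (-9) = 0.3333
  v = (-5 - (-1)·0.0000 - (2)·0.0000) / (6) = -0.8333
  w = (11 - (-4)·0.0000 - (-2)·0.0000) / (8) = 1.3750
Iteration 2:
  u = (-3 - (1)·-0.8333 - (4)·1.3750) / (-9) = 0.8519
  v = (-5 - (-1)·0.3333 - (2)·1.3750) / (6) = -1.2361
  w = (11 - (-4)·0.3333 - (-2)·-0.8333) / (8) = 1.3333
Change: (0.5186, -0.4028, -0.0417) → max |·| = 0.5186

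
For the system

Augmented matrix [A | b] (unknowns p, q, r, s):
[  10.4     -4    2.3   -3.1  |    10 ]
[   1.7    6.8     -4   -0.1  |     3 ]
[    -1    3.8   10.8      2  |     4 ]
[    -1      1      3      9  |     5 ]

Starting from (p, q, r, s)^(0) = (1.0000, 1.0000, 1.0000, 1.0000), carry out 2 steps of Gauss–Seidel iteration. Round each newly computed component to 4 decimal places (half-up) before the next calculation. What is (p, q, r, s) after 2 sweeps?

(1.3922, 0.1461, 0.3345, 0.5825)

Iteration 1:
  p = (10 - (-4)·1.0000 - (2.3)·1.0000 - (-3.1)·1.0000) / (10.4) = 1.4231
  q = (3 - (1.7)·1.4231 - (-4)·1.0000 - (-0.1)·1.0000) / (6.8) = 0.6883
  r = (4 - (-1)·1.4231 - (3.8)·0.6883 - (2)·1.0000) / (10.8) = 0.0748
  s = (5 - (-1)·1.4231 - (1)·0.6883 - (3)·0.0748) / (9) = 0.6123
Iteration 2:
  p = (10 - (-4)·0.6883 - (2.3)·0.0748 - (-3.1)·0.6123) / (10.4) = 1.3922
  q = (3 - (1.7)·1.3922 - (-4)·0.0748 - (-0.1)·0.6123) / (6.8) = 0.1461
  r = (4 - (-1)·1.3922 - (3.8)·0.1461 - (2)·0.6123) / (10.8) = 0.3345
  s = (5 - (-1)·1.3922 - (1)·0.1461 - (3)·0.3345) / (9) = 0.5825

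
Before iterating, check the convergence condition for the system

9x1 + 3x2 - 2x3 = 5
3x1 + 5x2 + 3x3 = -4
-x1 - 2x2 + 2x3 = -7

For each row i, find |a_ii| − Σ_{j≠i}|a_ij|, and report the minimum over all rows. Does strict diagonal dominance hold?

-1

row 1: |9| − (3+2) = 4
row 2: |5| − (3+3) = -1
row 3: |2| − (1+2) = -1
minimum over rows = -1 → not strictly diagonally dominant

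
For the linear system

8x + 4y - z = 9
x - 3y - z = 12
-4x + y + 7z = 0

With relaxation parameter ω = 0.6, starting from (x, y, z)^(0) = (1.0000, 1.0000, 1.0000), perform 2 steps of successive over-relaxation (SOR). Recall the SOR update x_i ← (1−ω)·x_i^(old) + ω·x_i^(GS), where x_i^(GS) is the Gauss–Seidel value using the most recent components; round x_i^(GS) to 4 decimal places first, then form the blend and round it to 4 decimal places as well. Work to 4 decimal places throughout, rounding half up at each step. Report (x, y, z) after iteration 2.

(1.6889, -3.0473, 1.1864)

Iteration 1:
  x: GS value = (9 - (4)·1.0000 - (-1)·1.0000) / (8) = 0.7500;  x ← (1−ω)·1.0000 + ω·0.7500 = 0.8500
  y: GS value = (12 - (1)·0.8500 - (-1)·1.0000) / (-3) = -4.0500;  y ← (1−ω)·1.0000 + ω·-4.0500 = -2.0300
  z: GS value = (0 - (-4)·0.8500 - (1)·-2.0300) / (7) = 0.7757;  z ← (1−ω)·1.0000 + ω·0.7757 = 0.8654
Iteration 2:
  x: GS value = (9 - (4)·-2.0300 - (-1)·0.8654) / (8) = 2.2482;  x ← (1−ω)·0.8500 + ω·2.2482 = 1.6889
  y: GS value = (12 - (1)·1.6889 - (-1)·0.8654) / (-3) = -3.7255;  y ← (1−ω)·-2.0300 + ω·-3.7255 = -3.0473
  z: GS value = (0 - (-4)·1.6889 - (1)·-3.0473) / (7) = 1.4004;  z ← (1−ω)·0.8654 + ω·1.4004 = 1.1864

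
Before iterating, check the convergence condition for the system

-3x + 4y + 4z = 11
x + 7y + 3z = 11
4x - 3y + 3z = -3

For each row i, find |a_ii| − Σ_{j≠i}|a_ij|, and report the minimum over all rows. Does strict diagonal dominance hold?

-5

row 1: |-3| − (4+4) = -5
row 2: |7| − (1+3) = 3
row 3: |3| − (4+3) = -4
minimum over rows = -5 → not strictly diagonally dominant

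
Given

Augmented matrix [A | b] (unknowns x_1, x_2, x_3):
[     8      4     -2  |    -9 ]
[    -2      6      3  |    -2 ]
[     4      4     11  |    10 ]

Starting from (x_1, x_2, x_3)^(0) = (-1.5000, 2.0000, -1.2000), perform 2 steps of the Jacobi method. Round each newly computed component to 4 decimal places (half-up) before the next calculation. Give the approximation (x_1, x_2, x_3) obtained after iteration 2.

Iteration 1:
  x_1 = (-9 - (4)·2.0000 - (-2)·-1.2000) / (8) = -2.4250
  x_2 = (-2 - (-2)·-1.5000 - (3)·-1.2000) / (6) = -0.2333
  x_3 = (10 - (4)·-1.5000 - (4)·2.0000) / (11) = 0.7273
Iteration 2:
  x_1 = (-9 - (4)·-0.2333 - (-2)·0.7273) / (8) = -0.8265
  x_2 = (-2 - (-2)·-2.4250 - (3)·0.7273) / (6) = -1.5053
  x_3 = (10 - (4)·-2.4250 - (4)·-0.2333) / (11) = 1.8757

(-0.8265, -1.5053, 1.8757)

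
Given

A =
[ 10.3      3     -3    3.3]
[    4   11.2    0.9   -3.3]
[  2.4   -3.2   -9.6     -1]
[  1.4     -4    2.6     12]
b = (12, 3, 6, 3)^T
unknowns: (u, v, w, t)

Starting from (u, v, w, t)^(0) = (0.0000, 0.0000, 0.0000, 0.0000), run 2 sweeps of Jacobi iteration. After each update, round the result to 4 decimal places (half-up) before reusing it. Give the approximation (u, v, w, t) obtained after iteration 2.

Iteration 1:
  u = (12 - (3)·0.0000 - (-3)·0.0000 - (3.3)·0.0000) / (10.3) = 1.1650
  v = (3 - (4)·0.0000 - (0.9)·0.0000 - (-3.3)·0.0000) / (11.2) = 0.2679
  w = (6 - (2.4)·0.0000 - (-3.2)·0.0000 - (-1)·0.0000) / (-9.6) = -0.6250
  t = (3 - (1.4)·0.0000 - (-4)·0.0000 - (2.6)·0.0000) / (12) = 0.2500
Iteration 2:
  u = (12 - (3)·0.2679 - (-3)·-0.6250 - (3.3)·0.2500) / (10.3) = 0.8249
  v = (3 - (4)·1.1650 - (0.9)·-0.6250 - (-3.3)·0.2500) / (11.2) = -0.0243
  w = (6 - (2.4)·1.1650 - (-3.2)·0.2679 - (-1)·0.2500) / (-9.6) = -0.4491
  t = (3 - (1.4)·1.1650 - (-4)·0.2679 - (2.6)·-0.6250) / (12) = 0.3388

(0.8249, -0.0243, -0.4491, 0.3388)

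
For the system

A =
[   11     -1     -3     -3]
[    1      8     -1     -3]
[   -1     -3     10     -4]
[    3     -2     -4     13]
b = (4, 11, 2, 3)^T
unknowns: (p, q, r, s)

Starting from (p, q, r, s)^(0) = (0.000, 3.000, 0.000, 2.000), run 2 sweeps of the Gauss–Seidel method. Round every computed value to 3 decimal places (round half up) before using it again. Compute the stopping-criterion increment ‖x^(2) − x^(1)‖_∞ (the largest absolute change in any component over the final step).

Iteration 1:
  p = (4 - (-1)·3.000 - (-3)·0.000 - (-3)·2.000) / (11) = 1.182
  q = (11 - (1)·1.182 - (-1)·0.000 - (-3)·2.000) / (8) = 1.977
  r = (2 - (-1)·1.182 - (-3)·1.977 - (-4)·2.000) / (10) = 1.711
  s = (3 - (3)·1.182 - (-2)·1.977 - (-4)·1.711) / (13) = 0.789
Iteration 2:
  p = (4 - (-1)·1.977 - (-3)·1.711 - (-3)·0.789) / (11) = 1.225
  q = (11 - (1)·1.225 - (-1)·1.711 - (-3)·0.789) / (8) = 1.732
  r = (2 - (-1)·1.225 - (-3)·1.732 - (-4)·0.789) / (10) = 1.158
  s = (3 - (3)·1.225 - (-2)·1.732 - (-4)·1.158) / (13) = 0.571
Change: (0.043, -0.245, -0.553, -0.218) → max |·| = 0.553

0.553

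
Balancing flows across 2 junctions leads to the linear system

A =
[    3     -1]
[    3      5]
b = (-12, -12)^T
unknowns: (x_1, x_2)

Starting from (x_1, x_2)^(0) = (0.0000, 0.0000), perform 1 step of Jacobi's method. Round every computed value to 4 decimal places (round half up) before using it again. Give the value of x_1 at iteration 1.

Iteration 1:
  x_1 = (-12 - (-1)·0.0000) / (3) = -4.0000
  x_2 = (-12 - (3)·0.0000) / (5) = -2.4000

-4.0000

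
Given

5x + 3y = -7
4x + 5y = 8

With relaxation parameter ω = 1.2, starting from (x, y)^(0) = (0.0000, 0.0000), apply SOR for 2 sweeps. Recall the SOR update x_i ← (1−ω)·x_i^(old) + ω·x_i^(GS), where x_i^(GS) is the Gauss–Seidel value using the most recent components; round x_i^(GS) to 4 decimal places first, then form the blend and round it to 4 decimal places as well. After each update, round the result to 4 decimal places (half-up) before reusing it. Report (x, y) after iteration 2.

(-3.8876, 4.9456)

Iteration 1:
  x: GS value = (-7 - (3)·0.0000) / (5) = -1.4000;  x ← (1−ω)·0.0000 + ω·-1.4000 = -1.6800
  y: GS value = (8 - (4)·-1.6800) / (5) = 2.9440;  y ← (1−ω)·0.0000 + ω·2.9440 = 3.5328
Iteration 2:
  x: GS value = (-7 - (3)·3.5328) / (5) = -3.5197;  x ← (1−ω)·-1.6800 + ω·-3.5197 = -3.8876
  y: GS value = (8 - (4)·-3.8876) / (5) = 4.7101;  y ← (1−ω)·3.5328 + ω·4.7101 = 4.9456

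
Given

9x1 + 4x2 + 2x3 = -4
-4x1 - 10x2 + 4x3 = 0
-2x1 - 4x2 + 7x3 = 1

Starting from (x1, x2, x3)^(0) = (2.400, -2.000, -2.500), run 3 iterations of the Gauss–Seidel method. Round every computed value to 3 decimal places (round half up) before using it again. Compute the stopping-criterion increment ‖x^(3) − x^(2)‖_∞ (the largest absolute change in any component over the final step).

0.609

Iteration 1:
  x1 = (-4 - (4)·-2.000 - (2)·-2.500) / (9) = 1.000
  x2 = (0 - (-4)·1.000 - (4)·-2.500) / (-10) = -1.400
  x3 = (1 - (-2)·1.000 - (-4)·-1.400) / (7) = -0.371
Iteration 2:
  x1 = (-4 - (4)·-1.400 - (2)·-0.371) / (9) = 0.260
  x2 = (0 - (-4)·0.260 - (4)·-0.371) / (-10) = -0.252
  x3 = (1 - (-2)·0.260 - (-4)·-0.252) / (7) = 0.073
Iteration 3:
  x1 = (-4 - (4)·-0.252 - (2)·0.073) / (9) = -0.349
  x2 = (0 - (-4)·-0.349 - (4)·0.073) / (-10) = 0.169
  x3 = (1 - (-2)·-0.349 - (-4)·0.169) / (7) = 0.140
Change: (-0.609, 0.421, 0.067) → max |·| = 0.609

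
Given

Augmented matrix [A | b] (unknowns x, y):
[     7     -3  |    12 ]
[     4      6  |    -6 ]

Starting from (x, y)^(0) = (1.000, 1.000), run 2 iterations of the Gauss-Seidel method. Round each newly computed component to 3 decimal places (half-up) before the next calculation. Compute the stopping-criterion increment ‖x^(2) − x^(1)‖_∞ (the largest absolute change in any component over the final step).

Iteration 1:
  x = (12 - (-3)·1.000) / (7) = 2.143
  y = (-6 - (4)·2.143) / (6) = -2.429
Iteration 2:
  x = (12 - (-3)·-2.429) / (7) = 0.673
  y = (-6 - (4)·0.673) / (6) = -1.449
Change: (-1.470, 0.980) → max |·| = 1.470

1.470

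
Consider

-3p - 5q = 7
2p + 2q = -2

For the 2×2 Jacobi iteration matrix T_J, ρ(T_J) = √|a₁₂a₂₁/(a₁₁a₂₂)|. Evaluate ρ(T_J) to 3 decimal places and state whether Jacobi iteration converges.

1.291

a₁₂a₂₁/(a₁₁a₂₂) = (-5)·(2) / ((-3)·(2)) = 1.666667
ρ = √|1.666667| = √1.666667 = 1.291
ρ > 1, so Jacobi diverges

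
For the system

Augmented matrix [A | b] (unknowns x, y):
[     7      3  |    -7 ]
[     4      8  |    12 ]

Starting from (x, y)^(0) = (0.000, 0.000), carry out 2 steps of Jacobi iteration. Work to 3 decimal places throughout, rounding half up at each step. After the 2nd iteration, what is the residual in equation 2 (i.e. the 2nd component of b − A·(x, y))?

2.572

Iteration 1:
  x = (-7 - (3)·0.000) / (7) = -1.000
  y = (12 - (4)·0.000) / (8) = 1.500
Iteration 2:
  x = (-7 - (3)·1.500) / (7) = -1.643
  y = (12 - (4)·-1.000) / (8) = 2.000
Residual b − A·x = (-1.499, 2.572)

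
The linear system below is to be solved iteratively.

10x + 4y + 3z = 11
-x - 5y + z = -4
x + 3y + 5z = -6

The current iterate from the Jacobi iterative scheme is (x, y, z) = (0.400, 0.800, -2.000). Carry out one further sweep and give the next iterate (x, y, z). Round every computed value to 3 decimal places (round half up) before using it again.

(1.380, 0.320, -1.760)

One sweep:
  x = (11 - (4)·0.800 - (3)·-2.000) / (10) = 1.380
  y = (-4 - (-1)·0.400 - (1)·-2.000) / (-5) = 0.320
  z = (-6 - (1)·0.400 - (3)·0.800) / (5) = -1.760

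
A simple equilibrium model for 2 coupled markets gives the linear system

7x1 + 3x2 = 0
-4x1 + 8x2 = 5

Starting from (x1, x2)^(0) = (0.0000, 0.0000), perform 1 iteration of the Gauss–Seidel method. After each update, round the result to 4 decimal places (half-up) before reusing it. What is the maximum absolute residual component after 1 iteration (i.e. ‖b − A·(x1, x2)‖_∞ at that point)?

1.8750

Iteration 1:
  x1 = (0 - (3)·0.0000) / (7) = 0.0000
  x2 = (5 - (-4)·0.0000) / (8) = 0.6250
Residual b − A·x = (-1.8750, 0.0000); ∞-norm = 1.8750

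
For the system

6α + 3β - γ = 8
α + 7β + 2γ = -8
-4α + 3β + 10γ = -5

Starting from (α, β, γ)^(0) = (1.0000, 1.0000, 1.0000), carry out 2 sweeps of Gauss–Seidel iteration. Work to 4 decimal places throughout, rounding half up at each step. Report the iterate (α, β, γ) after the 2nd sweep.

Iteration 1:
  α = (8 - (3)·1.0000 - (-1)·1.0000) / (6) = 1.0000
  β = (-8 - (1)·1.0000 - (2)·1.0000) / (7) = -1.5714
  γ = (-5 - (-4)·1.0000 - (3)·-1.5714) / (10) = 0.3714
Iteration 2:
  α = (8 - (3)·-1.5714 - (-1)·0.3714) / (6) = 2.1809
  β = (-8 - (1)·2.1809 - (2)·0.3714) / (7) = -1.5605
  γ = (-5 - (-4)·2.1809 - (3)·-1.5605) / (10) = 0.8405

(2.1809, -1.5605, 0.8405)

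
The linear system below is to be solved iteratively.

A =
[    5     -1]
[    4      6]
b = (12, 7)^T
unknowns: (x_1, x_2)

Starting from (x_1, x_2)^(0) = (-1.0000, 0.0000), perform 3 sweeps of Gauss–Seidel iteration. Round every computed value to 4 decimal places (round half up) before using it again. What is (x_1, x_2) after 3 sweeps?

(2.3249, -0.3833)

Iteration 1:
  x_1 = (12 - (-1)·0.0000) / (5) = 2.4000
  x_2 = (7 - (4)·2.4000) / (6) = -0.4333
Iteration 2:
  x_1 = (12 - (-1)·-0.4333) / (5) = 2.3133
  x_2 = (7 - (4)·2.3133) / (6) = -0.3755
Iteration 3:
  x_1 = (12 - (-1)·-0.3755) / (5) = 2.3249
  x_2 = (7 - (4)·2.3249) / (6) = -0.3833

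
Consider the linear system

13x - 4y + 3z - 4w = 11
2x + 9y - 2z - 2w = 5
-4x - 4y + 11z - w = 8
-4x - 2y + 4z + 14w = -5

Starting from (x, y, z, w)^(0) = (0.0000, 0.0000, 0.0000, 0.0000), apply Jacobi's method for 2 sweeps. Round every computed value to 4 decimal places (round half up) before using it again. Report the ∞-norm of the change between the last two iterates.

0.4773

Iteration 1:
  x = (11 - (-4)·0.0000 - (3)·0.0000 - (-4)·0.0000) / (13) = 0.8462
  y = (5 - (2)·0.0000 - (-2)·0.0000 - (-2)·0.0000) / (9) = 0.5556
  z = (8 - (-4)·0.0000 - (-4)·0.0000 - (-1)·0.0000) / (11) = 0.7273
  w = (-5 - (-4)·0.0000 - (-2)·0.0000 - (4)·0.0000) / (14) = -0.3571
Iteration 2:
  x = (11 - (-4)·0.5556 - (3)·0.7273 - (-4)·-0.3571) / (13) = 0.7394
  y = (5 - (2)·0.8462 - (-2)·0.7273 - (-2)·-0.3571) / (9) = 0.4498
  z = (8 - (-4)·0.8462 - (-4)·0.5556 - (-1)·-0.3571) / (11) = 1.2046
  w = (-5 - (-4)·0.8462 - (-2)·0.5556 - (4)·0.7273) / (14) = -0.2438
Change: (-0.1068, -0.1058, 0.4773, 0.1133) → max |·| = 0.4773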